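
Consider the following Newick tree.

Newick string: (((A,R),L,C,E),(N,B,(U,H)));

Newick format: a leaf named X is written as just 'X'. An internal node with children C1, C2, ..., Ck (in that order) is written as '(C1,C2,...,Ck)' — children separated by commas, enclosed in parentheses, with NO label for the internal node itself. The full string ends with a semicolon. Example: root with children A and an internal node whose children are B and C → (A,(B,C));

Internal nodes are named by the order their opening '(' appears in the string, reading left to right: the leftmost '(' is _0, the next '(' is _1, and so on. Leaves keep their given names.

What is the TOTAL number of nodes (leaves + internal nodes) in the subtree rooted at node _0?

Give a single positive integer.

Newick: (((A,R),L,C,E),(N,B,(U,H)));
Locate _0: it is the '(' at position 0 (the 1st '(' reading left to right).
Query: subtree rooted at _0
_0: subtree_size = 1 + 13
  _1: subtree_size = 1 + 6
    _2: subtree_size = 1 + 2
      A: subtree_size = 1 + 0
      R: subtree_size = 1 + 0
    L: subtree_size = 1 + 0
    C: subtree_size = 1 + 0
    E: subtree_size = 1 + 0
  _3: subtree_size = 1 + 5
    N: subtree_size = 1 + 0
    B: subtree_size = 1 + 0
    _4: subtree_size = 1 + 2
      U: subtree_size = 1 + 0
      H: subtree_size = 1 + 0
Total subtree size of _0: 14

Answer: 14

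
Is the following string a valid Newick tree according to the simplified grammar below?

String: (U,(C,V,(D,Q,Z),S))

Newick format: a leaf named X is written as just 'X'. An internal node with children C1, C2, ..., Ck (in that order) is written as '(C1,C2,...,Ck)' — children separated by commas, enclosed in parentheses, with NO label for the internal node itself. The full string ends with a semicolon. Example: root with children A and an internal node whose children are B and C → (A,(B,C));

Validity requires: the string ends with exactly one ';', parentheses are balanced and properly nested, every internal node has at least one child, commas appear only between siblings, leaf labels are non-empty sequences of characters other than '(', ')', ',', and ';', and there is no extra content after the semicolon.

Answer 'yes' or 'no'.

Input: (U,(C,V,(D,Q,Z),S))
Paren balance: 3 '(' vs 3 ')' OK
Ends with single ';': False
Full parse: FAILS (must end with ;)
Valid: False

Answer: no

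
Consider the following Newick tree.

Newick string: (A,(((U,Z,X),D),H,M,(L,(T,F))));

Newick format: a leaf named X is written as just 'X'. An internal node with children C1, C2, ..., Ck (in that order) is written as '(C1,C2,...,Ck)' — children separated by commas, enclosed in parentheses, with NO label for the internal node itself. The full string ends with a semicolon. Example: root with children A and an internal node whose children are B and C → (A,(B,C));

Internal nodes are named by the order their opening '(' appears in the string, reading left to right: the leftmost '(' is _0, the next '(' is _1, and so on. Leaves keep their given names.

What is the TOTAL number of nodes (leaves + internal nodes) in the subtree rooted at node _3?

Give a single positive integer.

Newick: (A,(((U,Z,X),D),H,M,(L,(T,F))));
Locate _3: it is the '(' at position 5 (the 4th '(' reading left to right).
Query: subtree rooted at _3
_3: subtree_size = 1 + 3
  U: subtree_size = 1 + 0
  Z: subtree_size = 1 + 0
  X: subtree_size = 1 + 0
Total subtree size of _3: 4

Answer: 4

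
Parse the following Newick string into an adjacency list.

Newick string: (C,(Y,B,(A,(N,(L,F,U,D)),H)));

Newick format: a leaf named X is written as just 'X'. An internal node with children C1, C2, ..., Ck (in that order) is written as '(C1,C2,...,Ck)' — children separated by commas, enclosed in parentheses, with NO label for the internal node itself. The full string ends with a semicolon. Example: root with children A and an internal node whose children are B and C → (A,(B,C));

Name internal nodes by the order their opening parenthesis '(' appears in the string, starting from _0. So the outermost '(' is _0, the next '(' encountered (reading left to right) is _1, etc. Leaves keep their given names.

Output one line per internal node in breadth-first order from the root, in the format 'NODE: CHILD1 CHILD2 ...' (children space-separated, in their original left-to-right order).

Answer: _0: C _1
_1: Y B _2
_2: A _3 H
_3: N _4
_4: L F U D

Derivation:
Input: (C,(Y,B,(A,(N,(L,F,U,D)),H)));
Scanning left-to-right, naming '(' by encounter order:
  pos 0: '(' -> open internal node _0 (depth 1)
  pos 3: '(' -> open internal node _1 (depth 2)
  pos 8: '(' -> open internal node _2 (depth 3)
  pos 11: '(' -> open internal node _3 (depth 4)
  pos 14: '(' -> open internal node _4 (depth 5)
  pos 22: ')' -> close internal node _4 (now at depth 4)
  pos 23: ')' -> close internal node _3 (now at depth 3)
  pos 26: ')' -> close internal node _2 (now at depth 2)
  pos 27: ')' -> close internal node _1 (now at depth 1)
  pos 28: ')' -> close internal node _0 (now at depth 0)
Total internal nodes: 5
BFS adjacency from root:
  _0: C _1
  _1: Y B _2
  _2: A _3 H
  _3: N _4
  _4: L F U D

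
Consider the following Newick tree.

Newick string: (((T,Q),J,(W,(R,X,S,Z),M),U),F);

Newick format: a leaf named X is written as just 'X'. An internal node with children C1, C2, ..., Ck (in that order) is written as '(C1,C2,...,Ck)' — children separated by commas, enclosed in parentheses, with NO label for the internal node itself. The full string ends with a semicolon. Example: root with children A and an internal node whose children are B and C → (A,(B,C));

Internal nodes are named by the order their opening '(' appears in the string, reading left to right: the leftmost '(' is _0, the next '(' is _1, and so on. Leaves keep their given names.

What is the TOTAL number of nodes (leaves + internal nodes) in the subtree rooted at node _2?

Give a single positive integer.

Newick: (((T,Q),J,(W,(R,X,S,Z),M),U),F);
Locate _2: it is the '(' at position 2 (the 3rd '(' reading left to right).
Query: subtree rooted at _2
_2: subtree_size = 1 + 2
  T: subtree_size = 1 + 0
  Q: subtree_size = 1 + 0
Total subtree size of _2: 3

Answer: 3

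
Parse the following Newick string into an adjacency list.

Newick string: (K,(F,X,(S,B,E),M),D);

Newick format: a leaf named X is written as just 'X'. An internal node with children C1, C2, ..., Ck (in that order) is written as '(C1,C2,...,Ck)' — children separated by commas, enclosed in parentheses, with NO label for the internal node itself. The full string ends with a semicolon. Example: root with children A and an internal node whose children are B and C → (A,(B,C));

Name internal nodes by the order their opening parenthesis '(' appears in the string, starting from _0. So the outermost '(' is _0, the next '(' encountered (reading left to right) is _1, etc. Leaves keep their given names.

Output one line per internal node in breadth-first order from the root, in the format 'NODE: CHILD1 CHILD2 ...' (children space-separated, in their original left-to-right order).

Input: (K,(F,X,(S,B,E),M),D);
Scanning left-to-right, naming '(' by encounter order:
  pos 0: '(' -> open internal node _0 (depth 1)
  pos 3: '(' -> open internal node _1 (depth 2)
  pos 8: '(' -> open internal node _2 (depth 3)
  pos 14: ')' -> close internal node _2 (now at depth 2)
  pos 17: ')' -> close internal node _1 (now at depth 1)
  pos 20: ')' -> close internal node _0 (now at depth 0)
Total internal nodes: 3
BFS adjacency from root:
  _0: K _1 D
  _1: F X _2 M
  _2: S B E

Answer: _0: K _1 D
_1: F X _2 M
_2: S B E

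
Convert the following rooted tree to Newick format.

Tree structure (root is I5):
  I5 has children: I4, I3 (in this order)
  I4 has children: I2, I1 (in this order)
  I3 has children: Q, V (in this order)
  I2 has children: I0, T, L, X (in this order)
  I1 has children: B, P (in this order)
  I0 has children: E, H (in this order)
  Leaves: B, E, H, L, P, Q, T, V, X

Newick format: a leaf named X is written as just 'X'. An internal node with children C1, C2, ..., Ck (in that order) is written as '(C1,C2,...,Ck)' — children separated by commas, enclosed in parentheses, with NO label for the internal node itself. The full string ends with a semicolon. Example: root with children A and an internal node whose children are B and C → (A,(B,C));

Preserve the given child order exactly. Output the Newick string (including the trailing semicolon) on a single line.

internal I5 with children ['I4', 'I3']
  internal I4 with children ['I2', 'I1']
    internal I2 with children ['I0', 'T', 'L', 'X']
      internal I0 with children ['E', 'H']
        leaf 'E' → 'E'
        leaf 'H' → 'H'
      → '(E,H)'
      leaf 'T' → 'T'
      leaf 'L' → 'L'
      leaf 'X' → 'X'
    → '((E,H),T,L,X)'
    internal I1 with children ['B', 'P']
      leaf 'B' → 'B'
      leaf 'P' → 'P'
    → '(B,P)'
  → '(((E,H),T,L,X),(B,P))'
  internal I3 with children ['Q', 'V']
    leaf 'Q' → 'Q'
    leaf 'V' → 'V'
  → '(Q,V)'
→ '((((E,H),T,L,X),(B,P)),(Q,V))'
Final: ((((E,H),T,L,X),(B,P)),(Q,V));

Answer: ((((E,H),T,L,X),(B,P)),(Q,V));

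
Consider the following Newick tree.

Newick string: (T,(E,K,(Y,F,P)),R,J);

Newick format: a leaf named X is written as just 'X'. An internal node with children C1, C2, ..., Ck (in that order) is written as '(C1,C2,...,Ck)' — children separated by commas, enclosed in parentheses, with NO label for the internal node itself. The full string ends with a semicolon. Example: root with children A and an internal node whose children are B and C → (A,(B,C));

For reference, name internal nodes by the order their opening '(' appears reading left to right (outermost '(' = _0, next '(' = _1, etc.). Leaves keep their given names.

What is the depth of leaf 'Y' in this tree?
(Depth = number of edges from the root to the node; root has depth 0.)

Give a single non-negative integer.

Answer: 3

Derivation:
Newick: (T,(E,K,(Y,F,P)),R,J);
Naming internals by '(' encounter order: outermost '(' = _0, next = _1, ...
Query node: Y
Path from root: _0 -> _1 -> _2 -> Y
Depth of Y: 3 (number of edges from root)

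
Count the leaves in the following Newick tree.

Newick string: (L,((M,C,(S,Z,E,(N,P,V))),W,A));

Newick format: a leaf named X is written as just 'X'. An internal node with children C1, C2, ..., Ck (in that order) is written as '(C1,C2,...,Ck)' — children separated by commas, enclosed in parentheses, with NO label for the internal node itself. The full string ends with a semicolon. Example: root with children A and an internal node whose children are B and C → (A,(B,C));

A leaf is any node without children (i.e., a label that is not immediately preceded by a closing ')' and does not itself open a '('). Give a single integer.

Answer: 11

Derivation:
Newick: (L,((M,C,(S,Z,E,(N,P,V))),W,A));
Scan left-to-right; a leaf is any maximal label run not followed by '(':
  pos 1: leaf 'L' → count = 1
  pos 5: leaf 'M' → count = 2
  pos 7: leaf 'C' → count = 3
  pos 10: leaf 'S' → count = 4
  pos 12: leaf 'Z' → count = 5
  pos 14: leaf 'E' → count = 6
  pos 17: leaf 'N' → count = 7
  pos 19: leaf 'P' → count = 8
  pos 21: leaf 'V' → count = 9
  pos 26: leaf 'W' → count = 10
  pos 28: leaf 'A' → count = 11
Total leaves: 11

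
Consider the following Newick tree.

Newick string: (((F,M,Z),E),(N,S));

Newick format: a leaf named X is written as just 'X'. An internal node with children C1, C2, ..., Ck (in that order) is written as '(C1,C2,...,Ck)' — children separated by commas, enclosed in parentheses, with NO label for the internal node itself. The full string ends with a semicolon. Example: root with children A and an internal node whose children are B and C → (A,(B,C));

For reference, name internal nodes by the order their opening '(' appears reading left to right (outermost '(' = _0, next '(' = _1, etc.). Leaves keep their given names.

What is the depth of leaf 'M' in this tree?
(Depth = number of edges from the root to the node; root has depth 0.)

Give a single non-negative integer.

Answer: 3

Derivation:
Newick: (((F,M,Z),E),(N,S));
Naming internals by '(' encounter order: outermost '(' = _0, next = _1, ...
Query node: M
Path from root: _0 -> _1 -> _2 -> M
Depth of M: 3 (number of edges from root)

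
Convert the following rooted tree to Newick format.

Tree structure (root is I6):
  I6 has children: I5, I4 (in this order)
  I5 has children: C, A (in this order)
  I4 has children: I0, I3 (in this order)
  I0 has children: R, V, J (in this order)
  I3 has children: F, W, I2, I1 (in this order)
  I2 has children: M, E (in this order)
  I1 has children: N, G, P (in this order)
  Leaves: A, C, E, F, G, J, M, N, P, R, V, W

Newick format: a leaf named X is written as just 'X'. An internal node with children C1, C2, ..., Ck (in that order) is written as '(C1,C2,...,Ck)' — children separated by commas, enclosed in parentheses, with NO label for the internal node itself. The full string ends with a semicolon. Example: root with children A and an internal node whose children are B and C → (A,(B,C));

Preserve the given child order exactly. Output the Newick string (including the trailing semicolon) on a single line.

Answer: ((C,A),((R,V,J),(F,W,(M,E),(N,G,P))));

Derivation:
internal I6 with children ['I5', 'I4']
  internal I5 with children ['C', 'A']
    leaf 'C' → 'C'
    leaf 'A' → 'A'
  → '(C,A)'
  internal I4 with children ['I0', 'I3']
    internal I0 with children ['R', 'V', 'J']
      leaf 'R' → 'R'
      leaf 'V' → 'V'
      leaf 'J' → 'J'
    → '(R,V,J)'
    internal I3 with children ['F', 'W', 'I2', 'I1']
      leaf 'F' → 'F'
      leaf 'W' → 'W'
      internal I2 with children ['M', 'E']
        leaf 'M' → 'M'
        leaf 'E' → 'E'
      → '(M,E)'
      internal I1 with children ['N', 'G', 'P']
        leaf 'N' → 'N'
        leaf 'G' → 'G'
        leaf 'P' → 'P'
      → '(N,G,P)'
    → '(F,W,(M,E),(N,G,P))'
  → '((R,V,J),(F,W,(M,E),(N,G,P)))'
→ '((C,A),((R,V,J),(F,W,(M,E),(N,G,P))))'
Final: ((C,A),((R,V,J),(F,W,(M,E),(N,G,P))));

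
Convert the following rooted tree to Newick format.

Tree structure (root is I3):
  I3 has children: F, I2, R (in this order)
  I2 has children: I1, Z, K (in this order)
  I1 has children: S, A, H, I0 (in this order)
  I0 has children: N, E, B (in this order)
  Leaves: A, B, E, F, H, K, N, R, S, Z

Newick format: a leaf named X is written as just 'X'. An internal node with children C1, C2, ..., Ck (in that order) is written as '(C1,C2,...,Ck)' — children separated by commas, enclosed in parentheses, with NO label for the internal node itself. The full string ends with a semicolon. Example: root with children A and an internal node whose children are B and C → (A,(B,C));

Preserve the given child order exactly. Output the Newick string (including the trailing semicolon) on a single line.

internal I3 with children ['F', 'I2', 'R']
  leaf 'F' → 'F'
  internal I2 with children ['I1', 'Z', 'K']
    internal I1 with children ['S', 'A', 'H', 'I0']
      leaf 'S' → 'S'
      leaf 'A' → 'A'
      leaf 'H' → 'H'
      internal I0 with children ['N', 'E', 'B']
        leaf 'N' → 'N'
        leaf 'E' → 'E'
        leaf 'B' → 'B'
      → '(N,E,B)'
    → '(S,A,H,(N,E,B))'
    leaf 'Z' → 'Z'
    leaf 'K' → 'K'
  → '((S,A,H,(N,E,B)),Z,K)'
  leaf 'R' → 'R'
→ '(F,((S,A,H,(N,E,B)),Z,K),R)'
Final: (F,((S,A,H,(N,E,B)),Z,K),R);

Answer: (F,((S,A,H,(N,E,B)),Z,K),R);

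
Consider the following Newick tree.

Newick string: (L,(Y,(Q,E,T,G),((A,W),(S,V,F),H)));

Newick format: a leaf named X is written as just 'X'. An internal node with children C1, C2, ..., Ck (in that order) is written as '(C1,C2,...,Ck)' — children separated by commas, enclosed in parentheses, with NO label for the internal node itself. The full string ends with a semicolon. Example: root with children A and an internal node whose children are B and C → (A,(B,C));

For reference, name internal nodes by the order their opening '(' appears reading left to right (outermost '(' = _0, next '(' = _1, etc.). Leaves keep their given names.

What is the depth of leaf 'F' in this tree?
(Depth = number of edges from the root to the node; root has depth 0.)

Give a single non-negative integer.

Newick: (L,(Y,(Q,E,T,G),((A,W),(S,V,F),H)));
Naming internals by '(' encounter order: outermost '(' = _0, next = _1, ...
Query node: F
Path from root: _0 -> _1 -> _3 -> _5 -> F
Depth of F: 4 (number of edges from root)

Answer: 4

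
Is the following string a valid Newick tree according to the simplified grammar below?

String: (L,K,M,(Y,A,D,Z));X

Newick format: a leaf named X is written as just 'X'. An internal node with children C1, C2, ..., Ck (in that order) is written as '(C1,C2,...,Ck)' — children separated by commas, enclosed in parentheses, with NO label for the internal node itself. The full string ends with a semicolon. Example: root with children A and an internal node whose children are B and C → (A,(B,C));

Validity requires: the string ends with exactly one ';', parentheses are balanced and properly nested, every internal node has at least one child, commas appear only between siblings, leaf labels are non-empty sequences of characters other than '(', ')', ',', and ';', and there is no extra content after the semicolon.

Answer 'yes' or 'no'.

Answer: no

Derivation:
Input: (L,K,M,(Y,A,D,Z));X
Paren balance: 2 '(' vs 2 ')' OK
Ends with single ';': False
Full parse: FAILS (must end with ;)
Valid: False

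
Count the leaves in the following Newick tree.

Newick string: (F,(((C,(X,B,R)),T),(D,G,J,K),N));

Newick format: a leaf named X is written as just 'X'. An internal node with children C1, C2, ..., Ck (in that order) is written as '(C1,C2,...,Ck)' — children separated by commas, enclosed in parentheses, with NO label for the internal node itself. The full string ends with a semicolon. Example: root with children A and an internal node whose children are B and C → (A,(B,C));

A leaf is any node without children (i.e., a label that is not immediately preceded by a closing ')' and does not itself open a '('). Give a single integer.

Answer: 11

Derivation:
Newick: (F,(((C,(X,B,R)),T),(D,G,J,K),N));
Scan left-to-right; a leaf is any maximal label run not followed by '(':
  pos 1: leaf 'F' → count = 1
  pos 6: leaf 'C' → count = 2
  pos 9: leaf 'X' → count = 3
  pos 11: leaf 'B' → count = 4
  pos 13: leaf 'R' → count = 5
  pos 17: leaf 'T' → count = 6
  pos 21: leaf 'D' → count = 7
  pos 23: leaf 'G' → count = 8
  pos 25: leaf 'J' → count = 9
  pos 27: leaf 'K' → count = 10
  pos 30: leaf 'N' → count = 11
Total leaves: 11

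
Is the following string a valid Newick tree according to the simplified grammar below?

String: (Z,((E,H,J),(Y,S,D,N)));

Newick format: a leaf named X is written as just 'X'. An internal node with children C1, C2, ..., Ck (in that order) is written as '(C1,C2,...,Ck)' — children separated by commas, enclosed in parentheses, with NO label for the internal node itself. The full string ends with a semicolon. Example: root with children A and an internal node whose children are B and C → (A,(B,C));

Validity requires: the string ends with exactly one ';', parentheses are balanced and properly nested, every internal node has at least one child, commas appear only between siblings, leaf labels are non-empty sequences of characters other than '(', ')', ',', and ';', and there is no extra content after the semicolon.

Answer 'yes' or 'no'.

Input: (Z,((E,H,J),(Y,S,D,N)));
Paren balance: 4 '(' vs 4 ')' OK
Ends with single ';': True
Full parse: OK
Valid: True

Answer: yes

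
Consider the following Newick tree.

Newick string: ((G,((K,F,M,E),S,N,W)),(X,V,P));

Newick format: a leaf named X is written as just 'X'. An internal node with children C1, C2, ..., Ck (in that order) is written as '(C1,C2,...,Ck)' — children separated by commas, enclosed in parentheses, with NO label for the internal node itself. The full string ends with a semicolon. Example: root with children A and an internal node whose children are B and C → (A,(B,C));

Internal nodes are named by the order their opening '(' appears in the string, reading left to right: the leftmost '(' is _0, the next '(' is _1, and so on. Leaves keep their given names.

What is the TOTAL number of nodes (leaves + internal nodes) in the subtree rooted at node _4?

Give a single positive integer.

Answer: 4

Derivation:
Newick: ((G,((K,F,M,E),S,N,W)),(X,V,P));
Locate _4: it is the '(' at position 23 (the 5th '(' reading left to right).
Query: subtree rooted at _4
_4: subtree_size = 1 + 3
  X: subtree_size = 1 + 0
  V: subtree_size = 1 + 0
  P: subtree_size = 1 + 0
Total subtree size of _4: 4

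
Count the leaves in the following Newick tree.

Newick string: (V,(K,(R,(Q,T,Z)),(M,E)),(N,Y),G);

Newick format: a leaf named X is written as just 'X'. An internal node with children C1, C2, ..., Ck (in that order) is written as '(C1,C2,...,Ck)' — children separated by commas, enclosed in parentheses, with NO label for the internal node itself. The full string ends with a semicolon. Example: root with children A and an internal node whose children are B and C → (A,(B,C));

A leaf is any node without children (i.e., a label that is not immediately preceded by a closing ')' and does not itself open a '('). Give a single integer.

Newick: (V,(K,(R,(Q,T,Z)),(M,E)),(N,Y),G);
Scan left-to-right; a leaf is any maximal label run not followed by '(':
  pos 1: leaf 'V' → count = 1
  pos 4: leaf 'K' → count = 2
  pos 7: leaf 'R' → count = 3
  pos 10: leaf 'Q' → count = 4
  pos 12: leaf 'T' → count = 5
  pos 14: leaf 'Z' → count = 6
  pos 19: leaf 'M' → count = 7
  pos 21: leaf 'E' → count = 8
  pos 26: leaf 'N' → count = 9
  pos 28: leaf 'Y' → count = 10
  pos 31: leaf 'G' → count = 11
Total leaves: 11

Answer: 11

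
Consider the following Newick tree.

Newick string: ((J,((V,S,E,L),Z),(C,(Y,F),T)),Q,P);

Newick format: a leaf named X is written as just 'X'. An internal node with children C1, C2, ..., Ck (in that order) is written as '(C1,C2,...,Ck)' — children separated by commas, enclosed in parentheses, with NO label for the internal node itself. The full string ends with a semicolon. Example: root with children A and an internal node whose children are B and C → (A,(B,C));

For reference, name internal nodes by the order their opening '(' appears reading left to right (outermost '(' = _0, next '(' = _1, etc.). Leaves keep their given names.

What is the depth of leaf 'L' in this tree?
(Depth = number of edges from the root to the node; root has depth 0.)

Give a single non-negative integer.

Answer: 4

Derivation:
Newick: ((J,((V,S,E,L),Z),(C,(Y,F),T)),Q,P);
Naming internals by '(' encounter order: outermost '(' = _0, next = _1, ...
Query node: L
Path from root: _0 -> _1 -> _2 -> _3 -> L
Depth of L: 4 (number of edges from root)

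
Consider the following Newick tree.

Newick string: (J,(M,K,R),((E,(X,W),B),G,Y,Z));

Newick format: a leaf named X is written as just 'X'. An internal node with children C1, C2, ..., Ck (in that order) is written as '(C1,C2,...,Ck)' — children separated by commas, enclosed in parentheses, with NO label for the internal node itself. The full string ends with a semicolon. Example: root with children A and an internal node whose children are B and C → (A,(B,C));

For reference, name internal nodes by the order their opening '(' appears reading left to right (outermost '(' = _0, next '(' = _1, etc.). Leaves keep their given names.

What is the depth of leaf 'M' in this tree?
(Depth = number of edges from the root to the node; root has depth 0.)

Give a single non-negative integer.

Answer: 2

Derivation:
Newick: (J,(M,K,R),((E,(X,W),B),G,Y,Z));
Naming internals by '(' encounter order: outermost '(' = _0, next = _1, ...
Query node: M
Path from root: _0 -> _1 -> M
Depth of M: 2 (number of edges from root)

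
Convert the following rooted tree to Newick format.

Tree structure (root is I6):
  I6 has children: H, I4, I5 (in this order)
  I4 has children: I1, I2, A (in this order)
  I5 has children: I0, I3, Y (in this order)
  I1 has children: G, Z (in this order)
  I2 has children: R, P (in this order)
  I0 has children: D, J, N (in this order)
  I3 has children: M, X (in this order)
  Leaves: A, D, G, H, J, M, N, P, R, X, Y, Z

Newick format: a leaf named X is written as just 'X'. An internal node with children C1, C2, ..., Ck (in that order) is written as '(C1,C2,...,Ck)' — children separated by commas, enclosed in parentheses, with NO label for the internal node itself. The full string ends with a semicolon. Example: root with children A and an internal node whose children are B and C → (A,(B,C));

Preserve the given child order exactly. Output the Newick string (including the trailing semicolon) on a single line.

Answer: (H,((G,Z),(R,P),A),((D,J,N),(M,X),Y));

Derivation:
internal I6 with children ['H', 'I4', 'I5']
  leaf 'H' → 'H'
  internal I4 with children ['I1', 'I2', 'A']
    internal I1 with children ['G', 'Z']
      leaf 'G' → 'G'
      leaf 'Z' → 'Z'
    → '(G,Z)'
    internal I2 with children ['R', 'P']
      leaf 'R' → 'R'
      leaf 'P' → 'P'
    → '(R,P)'
    leaf 'A' → 'A'
  → '((G,Z),(R,P),A)'
  internal I5 with children ['I0', 'I3', 'Y']
    internal I0 with children ['D', 'J', 'N']
      leaf 'D' → 'D'
      leaf 'J' → 'J'
      leaf 'N' → 'N'
    → '(D,J,N)'
    internal I3 with children ['M', 'X']
      leaf 'M' → 'M'
      leaf 'X' → 'X'
    → '(M,X)'
    leaf 'Y' → 'Y'
  → '((D,J,N),(M,X),Y)'
→ '(H,((G,Z),(R,P),A),((D,J,N),(M,X),Y))'
Final: (H,((G,Z),(R,P),A),((D,J,N),(M,X),Y));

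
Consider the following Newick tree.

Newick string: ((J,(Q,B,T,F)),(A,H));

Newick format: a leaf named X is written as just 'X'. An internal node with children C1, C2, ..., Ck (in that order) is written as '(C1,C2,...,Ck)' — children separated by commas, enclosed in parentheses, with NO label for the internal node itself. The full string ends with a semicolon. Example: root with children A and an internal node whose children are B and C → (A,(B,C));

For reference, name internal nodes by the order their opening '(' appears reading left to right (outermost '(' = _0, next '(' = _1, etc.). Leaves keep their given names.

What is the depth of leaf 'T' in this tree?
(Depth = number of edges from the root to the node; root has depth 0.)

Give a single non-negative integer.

Answer: 3

Derivation:
Newick: ((J,(Q,B,T,F)),(A,H));
Naming internals by '(' encounter order: outermost '(' = _0, next = _1, ...
Query node: T
Path from root: _0 -> _1 -> _2 -> T
Depth of T: 3 (number of edges from root)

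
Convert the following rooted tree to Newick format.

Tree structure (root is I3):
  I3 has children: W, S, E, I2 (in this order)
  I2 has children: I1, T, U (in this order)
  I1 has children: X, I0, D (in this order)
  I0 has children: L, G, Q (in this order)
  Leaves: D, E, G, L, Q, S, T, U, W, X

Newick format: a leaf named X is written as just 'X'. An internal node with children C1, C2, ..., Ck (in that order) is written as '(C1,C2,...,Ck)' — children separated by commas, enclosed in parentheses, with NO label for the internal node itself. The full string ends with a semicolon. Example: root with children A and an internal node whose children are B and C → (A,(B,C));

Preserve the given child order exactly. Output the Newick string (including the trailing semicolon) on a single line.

internal I3 with children ['W', 'S', 'E', 'I2']
  leaf 'W' → 'W'
  leaf 'S' → 'S'
  leaf 'E' → 'E'
  internal I2 with children ['I1', 'T', 'U']
    internal I1 with children ['X', 'I0', 'D']
      leaf 'X' → 'X'
      internal I0 with children ['L', 'G', 'Q']
        leaf 'L' → 'L'
        leaf 'G' → 'G'
        leaf 'Q' → 'Q'
      → '(L,G,Q)'
      leaf 'D' → 'D'
    → '(X,(L,G,Q),D)'
    leaf 'T' → 'T'
    leaf 'U' → 'U'
  → '((X,(L,G,Q),D),T,U)'
→ '(W,S,E,((X,(L,G,Q),D),T,U))'
Final: (W,S,E,((X,(L,G,Q),D),T,U));

Answer: (W,S,E,((X,(L,G,Q),D),T,U));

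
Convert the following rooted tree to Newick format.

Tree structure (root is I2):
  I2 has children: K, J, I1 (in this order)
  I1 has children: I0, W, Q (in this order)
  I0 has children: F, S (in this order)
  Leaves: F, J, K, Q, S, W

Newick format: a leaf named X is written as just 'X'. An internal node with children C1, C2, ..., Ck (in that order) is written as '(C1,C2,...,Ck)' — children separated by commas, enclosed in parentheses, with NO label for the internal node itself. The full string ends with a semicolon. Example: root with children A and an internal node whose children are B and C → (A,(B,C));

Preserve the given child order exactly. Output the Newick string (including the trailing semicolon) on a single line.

Answer: (K,J,((F,S),W,Q));

Derivation:
internal I2 with children ['K', 'J', 'I1']
  leaf 'K' → 'K'
  leaf 'J' → 'J'
  internal I1 with children ['I0', 'W', 'Q']
    internal I0 with children ['F', 'S']
      leaf 'F' → 'F'
      leaf 'S' → 'S'
    → '(F,S)'
    leaf 'W' → 'W'
    leaf 'Q' → 'Q'
  → '((F,S),W,Q)'
→ '(K,J,((F,S),W,Q))'
Final: (K,J,((F,S),W,Q));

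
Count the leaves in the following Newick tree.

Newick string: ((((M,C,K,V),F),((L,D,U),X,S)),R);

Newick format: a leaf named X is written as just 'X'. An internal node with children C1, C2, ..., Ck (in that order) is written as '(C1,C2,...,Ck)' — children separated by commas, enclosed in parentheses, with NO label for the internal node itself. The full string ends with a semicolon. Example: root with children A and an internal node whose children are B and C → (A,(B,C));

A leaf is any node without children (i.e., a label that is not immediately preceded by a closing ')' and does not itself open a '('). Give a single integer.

Answer: 11

Derivation:
Newick: ((((M,C,K,V),F),((L,D,U),X,S)),R);
Scan left-to-right; a leaf is any maximal label run not followed by '(':
  pos 4: leaf 'M' → count = 1
  pos 6: leaf 'C' → count = 2
  pos 8: leaf 'K' → count = 3
  pos 10: leaf 'V' → count = 4
  pos 13: leaf 'F' → count = 5
  pos 18: leaf 'L' → count = 6
  pos 20: leaf 'D' → count = 7
  pos 22: leaf 'U' → count = 8
  pos 25: leaf 'X' → count = 9
  pos 27: leaf 'S' → count = 10
  pos 31: leaf 'R' → count = 11
Total leaves: 11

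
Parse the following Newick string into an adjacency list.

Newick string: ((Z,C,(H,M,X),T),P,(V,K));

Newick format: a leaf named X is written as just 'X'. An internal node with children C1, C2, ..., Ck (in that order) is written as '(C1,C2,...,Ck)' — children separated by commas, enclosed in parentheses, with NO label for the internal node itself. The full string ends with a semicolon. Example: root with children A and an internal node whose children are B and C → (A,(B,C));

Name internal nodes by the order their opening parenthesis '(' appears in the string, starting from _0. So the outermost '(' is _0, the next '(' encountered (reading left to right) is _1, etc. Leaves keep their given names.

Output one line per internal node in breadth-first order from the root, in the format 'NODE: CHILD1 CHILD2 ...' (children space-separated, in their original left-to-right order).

Input: ((Z,C,(H,M,X),T),P,(V,K));
Scanning left-to-right, naming '(' by encounter order:
  pos 0: '(' -> open internal node _0 (depth 1)
  pos 1: '(' -> open internal node _1 (depth 2)
  pos 6: '(' -> open internal node _2 (depth 3)
  pos 12: ')' -> close internal node _2 (now at depth 2)
  pos 15: ')' -> close internal node _1 (now at depth 1)
  pos 19: '(' -> open internal node _3 (depth 2)
  pos 23: ')' -> close internal node _3 (now at depth 1)
  pos 24: ')' -> close internal node _0 (now at depth 0)
Total internal nodes: 4
BFS adjacency from root:
  _0: _1 P _3
  _1: Z C _2 T
  _3: V K
  _2: H M X

Answer: _0: _1 P _3
_1: Z C _2 T
_3: V K
_2: H M X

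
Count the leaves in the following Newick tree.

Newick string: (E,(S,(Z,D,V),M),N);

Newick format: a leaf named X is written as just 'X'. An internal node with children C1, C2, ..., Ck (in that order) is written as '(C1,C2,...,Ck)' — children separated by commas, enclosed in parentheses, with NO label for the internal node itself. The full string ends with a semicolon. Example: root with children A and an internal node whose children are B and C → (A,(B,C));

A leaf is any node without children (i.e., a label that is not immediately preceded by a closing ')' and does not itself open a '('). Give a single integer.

Newick: (E,(S,(Z,D,V),M),N);
Scan left-to-right; a leaf is any maximal label run not followed by '(':
  pos 1: leaf 'E' → count = 1
  pos 4: leaf 'S' → count = 2
  pos 7: leaf 'Z' → count = 3
  pos 9: leaf 'D' → count = 4
  pos 11: leaf 'V' → count = 5
  pos 14: leaf 'M' → count = 6
  pos 17: leaf 'N' → count = 7
Total leaves: 7

Answer: 7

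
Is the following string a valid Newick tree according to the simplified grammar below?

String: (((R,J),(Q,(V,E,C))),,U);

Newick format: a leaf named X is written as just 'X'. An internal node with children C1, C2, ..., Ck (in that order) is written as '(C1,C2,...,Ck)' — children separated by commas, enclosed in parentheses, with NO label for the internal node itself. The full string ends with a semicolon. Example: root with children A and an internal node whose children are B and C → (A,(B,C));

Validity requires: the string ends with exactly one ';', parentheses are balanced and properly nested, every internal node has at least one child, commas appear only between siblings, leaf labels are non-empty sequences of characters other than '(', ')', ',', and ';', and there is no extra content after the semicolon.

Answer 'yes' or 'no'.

Answer: no

Derivation:
Input: (((R,J),(Q,(V,E,C))),,U);
Paren balance: 5 '(' vs 5 ')' OK
Ends with single ';': True
Full parse: FAILS (empty leaf label at pos 21)
Valid: False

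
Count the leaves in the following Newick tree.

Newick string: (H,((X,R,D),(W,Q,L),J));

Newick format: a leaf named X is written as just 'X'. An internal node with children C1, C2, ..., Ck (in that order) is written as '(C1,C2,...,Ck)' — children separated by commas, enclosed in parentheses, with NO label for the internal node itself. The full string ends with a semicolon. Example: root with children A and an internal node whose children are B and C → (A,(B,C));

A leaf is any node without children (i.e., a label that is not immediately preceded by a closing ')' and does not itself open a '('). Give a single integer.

Answer: 8

Derivation:
Newick: (H,((X,R,D),(W,Q,L),J));
Scan left-to-right; a leaf is any maximal label run not followed by '(':
  pos 1: leaf 'H' → count = 1
  pos 5: leaf 'X' → count = 2
  pos 7: leaf 'R' → count = 3
  pos 9: leaf 'D' → count = 4
  pos 13: leaf 'W' → count = 5
  pos 15: leaf 'Q' → count = 6
  pos 17: leaf 'L' → count = 7
  pos 20: leaf 'J' → count = 8
Total leaves: 8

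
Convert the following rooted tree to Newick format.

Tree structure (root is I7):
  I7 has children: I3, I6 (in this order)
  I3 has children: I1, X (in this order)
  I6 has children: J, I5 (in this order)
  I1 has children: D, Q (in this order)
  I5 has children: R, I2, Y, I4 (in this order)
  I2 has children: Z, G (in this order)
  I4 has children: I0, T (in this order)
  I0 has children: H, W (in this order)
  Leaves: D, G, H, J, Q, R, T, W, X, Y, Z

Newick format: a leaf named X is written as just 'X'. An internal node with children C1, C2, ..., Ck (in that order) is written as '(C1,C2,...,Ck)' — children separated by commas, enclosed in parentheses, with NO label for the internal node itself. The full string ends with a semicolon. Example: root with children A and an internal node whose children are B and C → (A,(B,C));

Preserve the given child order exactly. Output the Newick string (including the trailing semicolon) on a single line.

Answer: (((D,Q),X),(J,(R,(Z,G),Y,((H,W),T))));

Derivation:
internal I7 with children ['I3', 'I6']
  internal I3 with children ['I1', 'X']
    internal I1 with children ['D', 'Q']
      leaf 'D' → 'D'
      leaf 'Q' → 'Q'
    → '(D,Q)'
    leaf 'X' → 'X'
  → '((D,Q),X)'
  internal I6 with children ['J', 'I5']
    leaf 'J' → 'J'
    internal I5 with children ['R', 'I2', 'Y', 'I4']
      leaf 'R' → 'R'
      internal I2 with children ['Z', 'G']
        leaf 'Z' → 'Z'
        leaf 'G' → 'G'
      → '(Z,G)'
      leaf 'Y' → 'Y'
      internal I4 with children ['I0', 'T']
        internal I0 with children ['H', 'W']
          leaf 'H' → 'H'
          leaf 'W' → 'W'
        → '(H,W)'
        leaf 'T' → 'T'
      → '((H,W),T)'
    → '(R,(Z,G),Y,((H,W),T))'
  → '(J,(R,(Z,G),Y,((H,W),T)))'
→ '(((D,Q),X),(J,(R,(Z,G),Y,((H,W),T))))'
Final: (((D,Q),X),(J,(R,(Z,G),Y,((H,W),T))));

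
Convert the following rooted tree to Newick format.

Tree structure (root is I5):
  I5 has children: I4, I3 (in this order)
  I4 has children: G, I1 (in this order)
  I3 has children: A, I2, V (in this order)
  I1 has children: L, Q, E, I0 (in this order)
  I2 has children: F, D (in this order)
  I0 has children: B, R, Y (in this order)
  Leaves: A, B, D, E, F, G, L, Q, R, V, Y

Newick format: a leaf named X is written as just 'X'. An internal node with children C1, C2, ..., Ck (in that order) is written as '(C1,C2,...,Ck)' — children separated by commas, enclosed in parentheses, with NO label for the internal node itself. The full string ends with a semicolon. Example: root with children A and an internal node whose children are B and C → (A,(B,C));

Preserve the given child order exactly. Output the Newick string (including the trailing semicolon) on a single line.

Answer: ((G,(L,Q,E,(B,R,Y))),(A,(F,D),V));

Derivation:
internal I5 with children ['I4', 'I3']
  internal I4 with children ['G', 'I1']
    leaf 'G' → 'G'
    internal I1 with children ['L', 'Q', 'E', 'I0']
      leaf 'L' → 'L'
      leaf 'Q' → 'Q'
      leaf 'E' → 'E'
      internal I0 with children ['B', 'R', 'Y']
        leaf 'B' → 'B'
        leaf 'R' → 'R'
        leaf 'Y' → 'Y'
      → '(B,R,Y)'
    → '(L,Q,E,(B,R,Y))'
  → '(G,(L,Q,E,(B,R,Y)))'
  internal I3 with children ['A', 'I2', 'V']
    leaf 'A' → 'A'
    internal I2 with children ['F', 'D']
      leaf 'F' → 'F'
      leaf 'D' → 'D'
    → '(F,D)'
    leaf 'V' → 'V'
  → '(A,(F,D),V)'
→ '((G,(L,Q,E,(B,R,Y))),(A,(F,D),V))'
Final: ((G,(L,Q,E,(B,R,Y))),(A,(F,D),V));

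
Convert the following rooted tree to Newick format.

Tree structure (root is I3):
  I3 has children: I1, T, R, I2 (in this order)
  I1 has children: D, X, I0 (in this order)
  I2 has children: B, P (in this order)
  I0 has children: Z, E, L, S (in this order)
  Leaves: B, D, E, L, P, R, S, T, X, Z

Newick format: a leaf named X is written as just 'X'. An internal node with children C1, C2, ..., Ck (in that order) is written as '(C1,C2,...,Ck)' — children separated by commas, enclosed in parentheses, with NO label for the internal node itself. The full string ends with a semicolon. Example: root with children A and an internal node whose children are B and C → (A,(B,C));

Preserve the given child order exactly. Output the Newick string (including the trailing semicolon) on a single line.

internal I3 with children ['I1', 'T', 'R', 'I2']
  internal I1 with children ['D', 'X', 'I0']
    leaf 'D' → 'D'
    leaf 'X' → 'X'
    internal I0 with children ['Z', 'E', 'L', 'S']
      leaf 'Z' → 'Z'
      leaf 'E' → 'E'
      leaf 'L' → 'L'
      leaf 'S' → 'S'
    → '(Z,E,L,S)'
  → '(D,X,(Z,E,L,S))'
  leaf 'T' → 'T'
  leaf 'R' → 'R'
  internal I2 with children ['B', 'P']
    leaf 'B' → 'B'
    leaf 'P' → 'P'
  → '(B,P)'
→ '((D,X,(Z,E,L,S)),T,R,(B,P))'
Final: ((D,X,(Z,E,L,S)),T,R,(B,P));

Answer: ((D,X,(Z,E,L,S)),T,R,(B,P));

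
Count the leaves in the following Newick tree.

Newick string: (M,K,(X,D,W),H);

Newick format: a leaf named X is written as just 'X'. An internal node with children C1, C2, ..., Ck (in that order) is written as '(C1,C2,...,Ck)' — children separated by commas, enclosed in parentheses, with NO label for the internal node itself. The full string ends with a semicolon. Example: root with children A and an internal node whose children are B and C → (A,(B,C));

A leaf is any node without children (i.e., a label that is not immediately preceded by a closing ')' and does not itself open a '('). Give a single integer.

Answer: 6

Derivation:
Newick: (M,K,(X,D,W),H);
Scan left-to-right; a leaf is any maximal label run not followed by '(':
  pos 1: leaf 'M' → count = 1
  pos 3: leaf 'K' → count = 2
  pos 6: leaf 'X' → count = 3
  pos 8: leaf 'D' → count = 4
  pos 10: leaf 'W' → count = 5
  pos 13: leaf 'H' → count = 6
Total leaves: 6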